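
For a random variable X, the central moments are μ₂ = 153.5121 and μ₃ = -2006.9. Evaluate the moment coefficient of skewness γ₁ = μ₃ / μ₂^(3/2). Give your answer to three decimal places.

σ = √μ₂ = √153.5121 = 12.39000
σ³ = μ₂^(3/2) = 1902.01492
γ₁ = μ₃/σ³ = -2006.9 / 1902.01492 ≈ -1.055

-1.055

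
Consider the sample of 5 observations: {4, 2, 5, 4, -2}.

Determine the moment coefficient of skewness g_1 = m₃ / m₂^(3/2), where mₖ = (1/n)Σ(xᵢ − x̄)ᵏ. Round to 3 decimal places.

-1.004

x̄ = (4 + 2 + 5 + 4 - 2) / 5 = 2.6000
deviations (xᵢ − x̄): 1.4000, -0.6000, 2.4000, 1.4000, -4.6000
Σ(xᵢ − x̄)² = 31.2000 ⇒ m₂ = 31.2000/5 = 6.24000
Σ(xᵢ − x̄)³ = -78.2400 ⇒ m₃ = -78.2400/5 = -15.64800
m₂^(3/2) = 6.24000^(1.5) = 15.58752
g_1 = m₃ / m₂^(3/2) = -15.64800 / 15.58752 ≈ -1.004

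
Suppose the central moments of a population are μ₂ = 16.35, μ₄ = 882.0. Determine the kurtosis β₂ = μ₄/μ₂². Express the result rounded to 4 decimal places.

3.2994

μ₂² = 16.35² = 267.32250
μ₄/μ₂² = 882.0 / 267.32250 = 3.29939
β₂ ≈ 3.2994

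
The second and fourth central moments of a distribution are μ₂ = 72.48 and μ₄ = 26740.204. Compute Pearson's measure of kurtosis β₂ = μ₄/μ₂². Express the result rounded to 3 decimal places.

μ₂² = 72.48² = 5253.35040
μ₄/μ₂² = 26740.204 / 5253.35040 = 5.09012
β₂ ≈ 5.090

5.090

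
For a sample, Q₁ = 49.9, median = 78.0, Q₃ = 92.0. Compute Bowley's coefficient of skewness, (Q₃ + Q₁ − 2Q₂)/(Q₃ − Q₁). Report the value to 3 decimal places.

numerator: Q₃ + Q₁ − 2Q₂ = 92.0 + 49.9 − 2×78.0 = -14.1000
denominator: Q₃ − Q₁ = 92.0 − 49.9 = 42.1000
Bowley skewness = -14.1000 / 42.1000 ≈ -0.335

-0.335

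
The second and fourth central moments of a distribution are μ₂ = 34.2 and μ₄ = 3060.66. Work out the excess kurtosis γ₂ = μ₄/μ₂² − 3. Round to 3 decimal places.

-0.383

μ₂² = 34.2² = 1169.64000
μ₄/μ₂² = 3060.66 / 1169.64000 = 2.61675
γ₂ = 2.61675 − 3 ≈ -0.383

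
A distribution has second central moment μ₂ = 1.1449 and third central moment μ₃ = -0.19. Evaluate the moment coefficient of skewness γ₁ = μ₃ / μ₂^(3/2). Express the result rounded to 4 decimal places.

-0.1551

σ = √μ₂ = √1.1449 = 1.07000
σ³ = μ₂^(3/2) = 1.22504
γ₁ = μ₃/σ³ = -0.19 / 1.22504 ≈ -0.1551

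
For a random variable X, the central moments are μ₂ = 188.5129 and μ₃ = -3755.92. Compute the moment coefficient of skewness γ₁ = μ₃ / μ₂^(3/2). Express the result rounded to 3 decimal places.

-1.451

σ = √μ₂ = √188.5129 = 13.73000
σ³ = μ₂^(3/2) = 2588.28212
γ₁ = μ₃/σ³ = -3755.92 / 2588.28212 ≈ -1.451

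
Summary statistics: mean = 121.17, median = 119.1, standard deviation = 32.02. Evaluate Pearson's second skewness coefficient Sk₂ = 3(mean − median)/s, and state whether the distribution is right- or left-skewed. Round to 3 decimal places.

0.194, right-skewed

Sk₂ = 3(121.17 − 119.1) / 32.02 = 3 × 2.0700 / 32.02
    = 6.2100 / 32.02 ≈ 0.194
Sk₂ > 0 ⇒ mean > median ⇒ right-skewed (positive skew).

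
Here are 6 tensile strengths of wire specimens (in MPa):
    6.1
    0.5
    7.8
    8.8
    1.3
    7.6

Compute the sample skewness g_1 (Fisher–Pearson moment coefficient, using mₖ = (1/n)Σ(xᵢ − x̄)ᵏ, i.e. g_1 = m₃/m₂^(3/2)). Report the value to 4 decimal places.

x̄ = (6.1 + 0.5 + 7.8 + 8.8 + 1.3 + 7.6) / 6 = 5.3500
deviations (xᵢ − x̄): 0.7500, -4.8500, 2.4500, 3.4500, -4.0500, 2.2500
Σ(xᵢ − x̄)² = 63.4550 ⇒ m₂ = 63.4550/6 = 10.57583
Σ(xᵢ − x̄)³ = -112.9320 ⇒ m₃ = -112.9320/6 = -18.82200
m₂^(3/2) = 10.57583^(1.5) = 34.39315
g_1 = m₃ / m₂^(3/2) = -18.82200 / 34.39315 ≈ -0.5473

-0.5473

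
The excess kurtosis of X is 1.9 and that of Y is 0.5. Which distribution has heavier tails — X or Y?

Higher excess kurtosis ⇒ heavier tails relative to the normal distribution.
1.9 vs 0.5: the larger is 1.9, so X has heavier tails.

X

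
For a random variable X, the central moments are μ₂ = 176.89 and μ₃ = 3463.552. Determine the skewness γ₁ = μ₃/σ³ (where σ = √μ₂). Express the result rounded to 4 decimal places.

1.4722

σ = √μ₂ = √176.89 = 13.30000
σ³ = μ₂^(3/2) = 2352.63700
γ₁ = μ₃/σ³ = 3463.552 / 2352.63700 ≈ 1.4722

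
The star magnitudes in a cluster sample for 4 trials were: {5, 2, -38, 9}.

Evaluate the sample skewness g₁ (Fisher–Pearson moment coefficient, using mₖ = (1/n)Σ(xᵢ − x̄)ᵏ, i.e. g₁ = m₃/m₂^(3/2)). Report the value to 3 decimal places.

x̄ = (5 + 2 - 38 + 9) / 4 = -5.5000
deviations (xᵢ − x̄): 10.5000, 7.5000, -32.5000, 14.5000
Σ(xᵢ − x̄)² = 1433.0000 ⇒ m₂ = 1433.0000/4 = 358.25000
Σ(xᵢ − x̄)³ = -29700.0000 ⇒ m₃ = -29700.0000/4 = -7425.00000
m₂^(3/2) = 358.25000^(1.5) = 6780.77445
g₁ = m₃ / m₂^(3/2) = -7425.00000 / 6780.77445 ≈ -1.095

-1.095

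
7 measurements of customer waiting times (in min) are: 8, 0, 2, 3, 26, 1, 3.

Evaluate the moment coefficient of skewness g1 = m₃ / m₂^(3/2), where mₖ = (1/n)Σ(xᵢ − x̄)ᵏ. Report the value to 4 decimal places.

x̄ = (8 + 0 + 2 + 3 + 26 + 1 + 3) / 7 = 6.1429
deviations (xᵢ − x̄): 1.8571, -6.1429, -4.1429, -3.1429, 19.8571, -5.1429, -3.1429
Σ(xᵢ − x̄)² = 498.8571 ⇒ m₂ = 498.8571/7 = 71.26531
Σ(xᵢ − x̄)³ = 7335.1837 ⇒ m₃ = 7335.1837/7 = 1047.88338
m₂^(3/2) = 71.26531^(1.5) = 601.61303
g1 = m₃ / m₂^(3/2) = 1047.88338 / 601.61303 ≈ 1.7418

1.7418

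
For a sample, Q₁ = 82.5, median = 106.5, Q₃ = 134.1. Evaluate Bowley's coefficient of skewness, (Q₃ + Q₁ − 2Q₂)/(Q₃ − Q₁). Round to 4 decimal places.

0.0698

numerator: Q₃ + Q₁ − 2Q₂ = 134.1 + 82.5 − 2×106.5 = 3.6000
denominator: Q₃ − Q₁ = 134.1 − 82.5 = 51.6000
Bowley skewness = 3.6000 / 51.6000 ≈ 0.0698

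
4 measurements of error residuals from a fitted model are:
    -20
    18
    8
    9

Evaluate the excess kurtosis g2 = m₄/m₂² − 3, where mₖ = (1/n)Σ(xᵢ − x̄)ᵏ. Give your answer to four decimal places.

-0.8171

x̄ = 3.7500
Σ(xᵢ − x̄)² = 812.7500 ⇒ m₂ = 203.18750
Σ(xᵢ − x̄)⁴ = 360486.8281 ⇒ m₄ = 90121.70703
m₂² = 41285.16016
g2 = m₄/m₂² − 3 = 2.18291 − 3 ≈ -0.8171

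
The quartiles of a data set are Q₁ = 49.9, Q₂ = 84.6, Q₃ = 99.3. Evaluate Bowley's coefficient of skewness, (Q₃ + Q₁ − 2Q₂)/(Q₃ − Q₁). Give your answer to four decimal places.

numerator: Q₃ + Q₁ − 2Q₂ = 99.3 + 49.9 − 2×84.6 = -20.0000
denominator: Q₃ − Q₁ = 99.3 − 49.9 = 49.4000
Bowley skewness = -20.0000 / 49.4000 ≈ -0.4049

-0.4049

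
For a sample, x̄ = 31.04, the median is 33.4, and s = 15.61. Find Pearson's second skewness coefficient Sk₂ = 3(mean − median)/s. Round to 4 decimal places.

-0.4536

Sk₂ = 3(31.04 − 33.4) / 15.61 = 3 × -2.3600 / 15.61
    = -7.0800 / 15.61 ≈ -0.4536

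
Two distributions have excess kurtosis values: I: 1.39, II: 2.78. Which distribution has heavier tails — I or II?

II

Higher excess kurtosis ⇒ heavier tails relative to the normal distribution.
1.39 vs 2.78: the larger is 2.78, so II has heavier tails.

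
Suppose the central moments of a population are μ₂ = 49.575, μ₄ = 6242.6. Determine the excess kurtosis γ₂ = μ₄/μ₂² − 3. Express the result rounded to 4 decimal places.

μ₂² = 49.575² = 2457.68063
μ₄/μ₂² = 6242.6 / 2457.68063 = 2.54004
γ₂ = 2.54004 − 3 ≈ -0.4600

-0.4600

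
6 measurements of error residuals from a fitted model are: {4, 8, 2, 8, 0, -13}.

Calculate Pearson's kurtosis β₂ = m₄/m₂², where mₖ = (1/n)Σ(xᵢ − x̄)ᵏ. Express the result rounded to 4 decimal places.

x̄ = 1.5000
Σ(xᵢ − x̄)² = 303.5000 ⇒ m₂ = 50.58333
Σ(xᵢ − x̄)⁴ = 47819.3750 ⇒ m₄ = 7969.89583
m₂² = 2558.67361
β₂ = m₄/m₂² = 7969.89583 / 2558.67361 ≈ 3.1149

3.1149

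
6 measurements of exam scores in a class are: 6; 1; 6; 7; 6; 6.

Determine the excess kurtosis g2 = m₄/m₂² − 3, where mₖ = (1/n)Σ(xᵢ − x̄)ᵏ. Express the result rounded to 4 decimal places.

x̄ = 5.3333
Σ(xᵢ − x̄)² = 23.3333 ⇒ m₂ = 3.88889
Σ(xᵢ − x̄)⁴ = 361.1111 ⇒ m₄ = 60.18519
m₂² = 15.12346
g2 = m₄/m₂² − 3 = 3.97959 − 3 ≈ 0.9796

0.9796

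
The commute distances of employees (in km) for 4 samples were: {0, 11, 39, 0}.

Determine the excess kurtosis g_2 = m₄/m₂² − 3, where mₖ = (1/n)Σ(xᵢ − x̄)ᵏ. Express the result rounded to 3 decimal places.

x̄ = 12.5000
Σ(xᵢ − x̄)² = 1017.0000 ⇒ m₂ = 254.25000
Σ(xᵢ − x̄)⁴ = 541988.2500 ⇒ m₄ = 135497.06250
m₂² = 64643.06250
g_2 = m₄/m₂² − 3 = 2.09608 − 3 ≈ -0.904

-0.904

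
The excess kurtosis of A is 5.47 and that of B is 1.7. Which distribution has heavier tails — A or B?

Higher excess kurtosis ⇒ heavier tails relative to the normal distribution.
5.47 vs 1.7: the larger is 5.47, so A has heavier tails.

A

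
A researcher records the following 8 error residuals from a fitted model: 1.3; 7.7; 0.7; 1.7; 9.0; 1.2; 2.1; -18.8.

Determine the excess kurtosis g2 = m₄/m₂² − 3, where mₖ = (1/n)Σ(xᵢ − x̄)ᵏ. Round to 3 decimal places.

x̄ = 0.6125
Σ(xᵢ − x̄)² = 501.6488 ⇒ m₂ = 62.70609
Σ(xᵢ − x̄)⁴ = 149491.3731 ⇒ m₄ = 18686.42164
m₂² = 3932.05419
g2 = m₄/m₂² − 3 = 4.75233 − 3 ≈ 1.752

1.752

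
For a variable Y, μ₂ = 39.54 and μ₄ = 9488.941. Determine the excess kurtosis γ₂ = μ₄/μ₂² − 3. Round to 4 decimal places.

3.0694

μ₂² = 39.54² = 1563.41160
μ₄/μ₂² = 9488.941 / 1563.41160 = 6.06938
γ₂ = 6.06938 − 3 ≈ 3.0694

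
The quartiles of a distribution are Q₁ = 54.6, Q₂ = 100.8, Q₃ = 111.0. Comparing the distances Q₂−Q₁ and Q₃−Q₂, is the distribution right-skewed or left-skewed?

left-skewed

Q₂ − Q₁ = 46.2;  Q₃ − Q₂ = 10.2
Q₂ − Q₁ > Q₃ − Q₂ ⇒ the lower half is more spread out ⇒ left-skewed.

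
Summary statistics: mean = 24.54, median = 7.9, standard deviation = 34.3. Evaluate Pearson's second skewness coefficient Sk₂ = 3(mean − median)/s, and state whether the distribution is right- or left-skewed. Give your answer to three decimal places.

1.455, right-skewed

Sk₂ = 3(24.54 − 7.9) / 34.3 = 3 × 16.6400 / 34.3
    = 49.9200 / 34.3 ≈ 1.455
Sk₂ > 0 ⇒ mean > median ⇒ right-skewed (positive skew).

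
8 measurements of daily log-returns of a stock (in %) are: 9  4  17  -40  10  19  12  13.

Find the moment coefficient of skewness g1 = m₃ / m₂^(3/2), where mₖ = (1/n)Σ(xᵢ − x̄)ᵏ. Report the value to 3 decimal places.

-2.001

x̄ = (9 + 4 + 17 - 40 + 10 + 19 + 12 + 13) / 8 = 5.5000
deviations (xᵢ − x̄): 3.5000, -1.5000, 11.5000, -45.5000, 4.5000, 13.5000, 6.5000, 7.5000
Σ(xᵢ − x̄)² = 2518.0000 ⇒ m₂ = 2518.0000/8 = 314.75000
Σ(xᵢ − x̄)³ = -89388.0000 ⇒ m₃ = -89388.0000/8 = -11173.50000
m₂^(3/2) = 314.75000^(1.5) = 5584.04113
g1 = m₃ / m₂^(3/2) = -11173.50000 / 5584.04113 ≈ -2.001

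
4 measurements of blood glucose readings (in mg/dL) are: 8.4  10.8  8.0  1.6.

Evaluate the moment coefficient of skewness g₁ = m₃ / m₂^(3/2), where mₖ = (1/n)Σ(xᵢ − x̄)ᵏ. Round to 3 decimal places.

x̄ = (8.4 + 10.8 + 8.0 + 1.6) / 4 = 7.2000
deviations (xᵢ − x̄): 1.2000, 3.6000, 0.8000, -5.6000
Σ(xᵢ − x̄)² = 46.4000 ⇒ m₂ = 46.4000/4 = 11.60000
Σ(xᵢ − x̄)³ = -126.7200 ⇒ m₃ = -126.7200/4 = -31.68000
m₂^(3/2) = 11.60000^(1.5) = 39.50818
g₁ = m₃ / m₂^(3/2) = -31.68000 / 39.50818 ≈ -0.802

-0.802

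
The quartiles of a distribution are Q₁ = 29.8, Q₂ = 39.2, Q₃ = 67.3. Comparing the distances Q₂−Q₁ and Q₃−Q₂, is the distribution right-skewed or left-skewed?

right-skewed

Q₂ − Q₁ = 9.4;  Q₃ − Q₂ = 28.1
Q₃ − Q₂ > Q₂ − Q₁ ⇒ the upper half is more spread out ⇒ right-skewed.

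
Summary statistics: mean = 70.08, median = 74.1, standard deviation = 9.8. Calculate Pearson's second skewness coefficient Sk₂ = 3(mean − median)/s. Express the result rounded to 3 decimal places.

-1.231

Sk₂ = 3(70.08 − 74.1) / 9.8 = 3 × -4.0200 / 9.8
    = -12.0600 / 9.8 ≈ -1.231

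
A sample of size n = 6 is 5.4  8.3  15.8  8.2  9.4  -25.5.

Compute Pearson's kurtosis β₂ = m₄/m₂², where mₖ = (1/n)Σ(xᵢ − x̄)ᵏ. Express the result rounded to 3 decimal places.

x̄ = 3.6000
Σ(xᵢ − x̄)² = 1075.7800 ⇒ m₂ = 179.29667
Σ(xᵢ − x̄)⁴ = 741318.3826 ⇒ m₄ = 123553.06377
m₂² = 32147.29468
β₂ = m₄/m₂² = 123553.06377 / 32147.29468 ≈ 3.843

3.843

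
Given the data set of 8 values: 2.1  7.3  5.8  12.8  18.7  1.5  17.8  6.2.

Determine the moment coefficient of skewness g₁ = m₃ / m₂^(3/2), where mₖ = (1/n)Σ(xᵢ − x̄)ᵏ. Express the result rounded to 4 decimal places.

0.4211

x̄ = (2.1 + 7.3 + 5.8 + 12.8 + 18.7 + 1.5 + 17.8 + 6.2) / 8 = 9.0250
deviations (xᵢ − x̄): -6.9250, -1.7250, -3.2250, 3.7750, 9.6750, -7.5250, 8.7750, -2.8250
Σ(xᵢ − x̄)² = 310.7950 ⇒ m₂ = 310.7950/8 = 38.84938
Σ(xᵢ − x̄)³ = 815.6902 ⇒ m₃ = 815.6902/8 = 101.96128
m₂^(3/2) = 38.84938^(1.5) = 242.14531
g₁ = m₃ / m₂^(3/2) = 101.96128 / 242.14531 ≈ 0.4211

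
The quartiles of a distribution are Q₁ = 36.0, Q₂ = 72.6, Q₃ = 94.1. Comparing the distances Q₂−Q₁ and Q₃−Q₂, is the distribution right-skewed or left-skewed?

Q₂ − Q₁ = 36.6;  Q₃ − Q₂ = 21.5
Q₂ − Q₁ > Q₃ − Q₂ ⇒ the lower half is more spread out ⇒ left-skewed.

left-skewed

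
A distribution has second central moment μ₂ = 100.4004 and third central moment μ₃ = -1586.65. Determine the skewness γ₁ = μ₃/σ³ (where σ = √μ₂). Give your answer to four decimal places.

σ = √μ₂ = √100.4004 = 10.02000
σ³ = μ₂^(3/2) = 1006.01201
γ₁ = μ₃/σ³ = -1586.65 / 1006.01201 ≈ -1.5772

-1.5772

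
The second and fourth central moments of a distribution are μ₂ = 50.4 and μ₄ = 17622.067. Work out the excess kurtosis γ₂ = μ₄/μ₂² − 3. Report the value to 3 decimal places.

μ₂² = 50.4² = 2540.16000
μ₄/μ₂² = 17622.067 / 2540.16000 = 6.93738
γ₂ = 6.93738 − 3 ≈ 3.937

3.937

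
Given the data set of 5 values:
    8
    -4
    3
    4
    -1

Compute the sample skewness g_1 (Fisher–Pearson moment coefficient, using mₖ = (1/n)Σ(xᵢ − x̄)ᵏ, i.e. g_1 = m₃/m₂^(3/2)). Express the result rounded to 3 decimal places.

x̄ = (8 - 4 + 3 + 4 - 1) / 5 = 2.0000
deviations (xᵢ − x̄): 6.0000, -6.0000, 1.0000, 2.0000, -3.0000
Σ(xᵢ − x̄)² = 86.0000 ⇒ m₂ = 86.0000/5 = 17.20000
Σ(xᵢ − x̄)³ = -18.0000 ⇒ m₃ = -18.0000/5 = -3.60000
m₂^(3/2) = 17.20000^(1.5) = 71.33336
g_1 = m₃ / m₂^(3/2) = -3.60000 / 71.33336 ≈ -0.050

-0.050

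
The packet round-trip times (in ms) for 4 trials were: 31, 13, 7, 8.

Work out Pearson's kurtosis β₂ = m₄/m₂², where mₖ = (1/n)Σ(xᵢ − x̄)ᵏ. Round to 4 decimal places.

x̄ = 14.7500
Σ(xᵢ − x̄)² = 372.7500 ⇒ m₂ = 93.18750
Σ(xᵢ − x̄)⁴ = 75421.8281 ⇒ m₄ = 18855.45703
m₂² = 8683.91016
β₂ = m₄/m₂² = 18855.45703 / 8683.91016 ≈ 2.1713

2.1713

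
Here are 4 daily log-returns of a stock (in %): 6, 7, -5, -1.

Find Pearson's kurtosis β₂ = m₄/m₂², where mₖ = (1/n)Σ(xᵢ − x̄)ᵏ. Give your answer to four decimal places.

1.3204

x̄ = 1.7500
Σ(xᵢ − x̄)² = 98.7500 ⇒ m₂ = 24.68750
Σ(xᵢ − x̄)⁴ = 3219.0781 ⇒ m₄ = 804.76953
m₂² = 609.47266
β₂ = m₄/m₂² = 804.76953 / 609.47266 ≈ 1.3204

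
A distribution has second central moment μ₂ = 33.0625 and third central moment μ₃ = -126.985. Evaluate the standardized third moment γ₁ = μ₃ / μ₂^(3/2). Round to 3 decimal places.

-0.668

σ = √μ₂ = √33.0625 = 5.75000
σ³ = μ₂^(3/2) = 190.10938
γ₁ = μ₃/σ³ = -126.985 / 190.10938 ≈ -0.668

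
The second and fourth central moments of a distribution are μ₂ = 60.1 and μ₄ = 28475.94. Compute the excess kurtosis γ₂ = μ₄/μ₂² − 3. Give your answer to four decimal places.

μ₂² = 60.1² = 3612.01000
μ₄/μ₂² = 28475.94 / 3612.01000 = 7.88368
γ₂ = 7.88368 − 3 ≈ 4.8837

4.8837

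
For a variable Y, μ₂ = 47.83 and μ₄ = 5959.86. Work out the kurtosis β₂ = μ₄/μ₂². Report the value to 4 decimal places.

2.6052

μ₂² = 47.83² = 2287.70890
μ₄/μ₂² = 5959.86 / 2287.70890 = 2.60517
β₂ ≈ 2.6052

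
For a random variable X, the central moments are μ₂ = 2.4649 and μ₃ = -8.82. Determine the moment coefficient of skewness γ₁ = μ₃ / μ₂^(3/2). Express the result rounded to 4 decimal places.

-2.2791

σ = √μ₂ = √2.4649 = 1.57000
σ³ = μ₂^(3/2) = 3.86989
γ₁ = μ₃/σ³ = -8.82 / 3.86989 ≈ -2.2791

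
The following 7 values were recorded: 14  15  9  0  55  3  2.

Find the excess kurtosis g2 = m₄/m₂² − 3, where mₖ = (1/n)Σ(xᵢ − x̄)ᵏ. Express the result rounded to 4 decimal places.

1.3192

x̄ = 14.0000
Σ(xᵢ − x̄)² = 2168.0000 ⇒ m₂ = 309.71429
Σ(xᵢ − x̄)⁴ = 2900180.0000 ⇒ m₄ = 414311.42857
m₂² = 95922.93878
g2 = m₄/m₂² − 3 = 4.31921 − 3 ≈ 1.3192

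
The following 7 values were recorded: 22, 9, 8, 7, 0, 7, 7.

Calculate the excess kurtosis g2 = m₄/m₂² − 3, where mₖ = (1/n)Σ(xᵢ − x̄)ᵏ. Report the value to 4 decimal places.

0.8768

x̄ = 8.5714
Σ(xᵢ − x̄)² = 261.7143 ⇒ m₂ = 37.38776
Σ(xᵢ − x̄)⁴ = 37933.8426 ⇒ m₄ = 5419.12037
m₂² = 1397.84423
g2 = m₄/m₂² − 3 = 3.87677 − 3 ≈ 0.8768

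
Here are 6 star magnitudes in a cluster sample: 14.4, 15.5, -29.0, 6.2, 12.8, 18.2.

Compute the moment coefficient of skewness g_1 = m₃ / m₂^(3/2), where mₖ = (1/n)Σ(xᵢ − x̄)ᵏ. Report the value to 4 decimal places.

x̄ = (14.4 + 15.5 - 29.0 + 6.2 + 12.8 + 18.2) / 6 = 6.3500
deviations (xᵢ − x̄): 8.0500, 9.1500, -35.3500, -0.1500, 6.4500, 11.8500
Σ(xᵢ − x̄)² = 1580.1950 ⇒ m₂ = 1580.1950/6 = 263.36583
Σ(xᵢ − x̄)³ = -40954.0950 ⇒ m₃ = -40954.0950/6 = -6825.68250
m₂^(3/2) = 263.36583^(1.5) = 4274.04558
g_1 = m₃ / m₂^(3/2) = -6825.68250 / 4274.04558 ≈ -1.5970

-1.5970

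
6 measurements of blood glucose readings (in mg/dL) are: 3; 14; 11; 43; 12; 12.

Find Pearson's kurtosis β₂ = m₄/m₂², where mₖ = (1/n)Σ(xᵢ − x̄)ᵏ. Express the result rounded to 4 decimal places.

x̄ = 15.8333
Σ(xᵢ − x̄)² = 958.8333 ⇒ m₂ = 159.80556
Σ(xᵢ − x̄)⁴ = 572798.1528 ⇒ m₄ = 95466.35880
m₂² = 25537.81559
β₂ = m₄/m₂² = 95466.35880 / 25537.81559 ≈ 3.7382

3.7382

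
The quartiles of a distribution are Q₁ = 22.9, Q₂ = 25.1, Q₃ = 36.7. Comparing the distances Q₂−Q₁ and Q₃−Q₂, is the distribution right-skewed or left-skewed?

right-skewed

Q₂ − Q₁ = 2.2;  Q₃ − Q₂ = 11.6
Q₃ − Q₂ > Q₂ − Q₁ ⇒ the upper half is more spread out ⇒ right-skewed.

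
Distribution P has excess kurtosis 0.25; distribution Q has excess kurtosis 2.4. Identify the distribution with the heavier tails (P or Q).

Higher excess kurtosis ⇒ heavier tails relative to the normal distribution.
0.25 vs 2.4: the larger is 2.4, so Q has heavier tails.

Q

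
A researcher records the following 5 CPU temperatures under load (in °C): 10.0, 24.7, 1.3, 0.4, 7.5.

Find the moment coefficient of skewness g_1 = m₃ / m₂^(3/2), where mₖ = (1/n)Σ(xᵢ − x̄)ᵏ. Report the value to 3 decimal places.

0.904

x̄ = (10.0 + 24.7 + 1.3 + 0.4 + 7.5) / 5 = 8.7800
deviations (xᵢ − x̄): 1.2200, 15.9200, -7.4800, -8.3800, -1.2800
Σ(xᵢ − x̄)² = 382.7480 ⇒ m₂ = 382.7480/5 = 76.54960
Σ(xᵢ − x̄)³ = 3027.5959 ⇒ m₃ = 3027.5959/5 = 605.51918
m₂^(3/2) = 76.54960^(1.5) = 669.75257
g_1 = m₃ / m₂^(3/2) = 605.51918 / 669.75257 ≈ 0.904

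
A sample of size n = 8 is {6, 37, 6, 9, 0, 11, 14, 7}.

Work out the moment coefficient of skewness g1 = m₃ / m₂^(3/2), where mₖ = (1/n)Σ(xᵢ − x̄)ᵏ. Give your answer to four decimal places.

1.6698

x̄ = (6 + 37 + 6 + 9 + 0 + 11 + 14 + 7) / 8 = 11.2500
deviations (xᵢ − x̄): -5.2500, 25.7500, -5.2500, -2.2500, -11.2500, -0.2500, 2.7500, -4.2500
Σ(xᵢ − x̄)² = 875.5000 ⇒ m₂ = 875.5000/8 = 109.43750
Σ(xᵢ − x̄)³ = 15293.2500 ⇒ m₃ = 15293.2500/8 = 1911.65625
m₂^(3/2) = 109.43750^(1.5) = 1144.85173
g1 = m₃ / m₂^(3/2) = 1911.65625 / 1144.85173 ≈ 1.6698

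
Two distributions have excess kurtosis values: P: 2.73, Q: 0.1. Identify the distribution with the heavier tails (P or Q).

Higher excess kurtosis ⇒ heavier tails relative to the normal distribution.
2.73 vs 0.1: the larger is 2.73, so P has heavier tails.

P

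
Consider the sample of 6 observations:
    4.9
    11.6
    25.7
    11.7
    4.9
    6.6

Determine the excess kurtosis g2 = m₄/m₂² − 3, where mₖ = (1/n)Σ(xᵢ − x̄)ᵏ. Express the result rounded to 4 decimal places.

0.1653

x̄ = 10.9000
Σ(xᵢ − x̄)² = 310.6600 ⇒ m₂ = 51.77667
Σ(xᵢ − x̄)⁴ = 50913.0514 ⇒ m₄ = 8485.50857
m₂² = 2680.82321
g2 = m₄/m₂² − 3 = 3.16526 − 3 ≈ 0.1653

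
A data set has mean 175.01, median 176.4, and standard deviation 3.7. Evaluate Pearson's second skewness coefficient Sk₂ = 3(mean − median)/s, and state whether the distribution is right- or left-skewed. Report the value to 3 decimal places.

Sk₂ = 3(175.01 − 176.4) / 3.7 = 3 × -1.3900 / 3.7
    = -4.1700 / 3.7 ≈ -1.127
Sk₂ < 0 ⇒ mean < median ⇒ left-skewed (negative skew).

-1.127, left-skewed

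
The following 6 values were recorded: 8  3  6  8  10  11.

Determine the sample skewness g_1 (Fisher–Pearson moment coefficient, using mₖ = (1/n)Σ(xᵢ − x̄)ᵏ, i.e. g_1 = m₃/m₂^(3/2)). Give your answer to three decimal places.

x̄ = (8 + 3 + 6 + 8 + 10 + 11) / 6 = 7.6667
deviations (xᵢ − x̄): 0.3333, -4.6667, -1.6667, 0.3333, 2.3333, 3.3333
Σ(xᵢ − x̄)² = 41.3333 ⇒ m₂ = 41.3333/6 = 6.88889
Σ(xᵢ − x̄)³ = -56.4444 ⇒ m₃ = -56.4444/6 = -9.40741
m₂^(3/2) = 6.88889^(1.5) = 18.08106
g_1 = m₃ / m₂^(3/2) = -9.40741 / 18.08106 ≈ -0.520

-0.520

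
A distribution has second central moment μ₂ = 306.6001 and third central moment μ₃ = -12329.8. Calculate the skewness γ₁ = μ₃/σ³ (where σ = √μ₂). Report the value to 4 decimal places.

σ = √μ₂ = √306.6001 = 17.51000
σ³ = μ₂^(3/2) = 5368.56775
γ₁ = μ₃/σ³ = -12329.8 / 5368.56775 ≈ -2.2967

-2.2967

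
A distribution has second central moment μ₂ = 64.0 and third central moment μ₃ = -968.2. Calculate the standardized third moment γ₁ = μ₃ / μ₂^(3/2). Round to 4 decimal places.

-1.8910

σ = √μ₂ = √64.0 = 8.00000
σ³ = μ₂^(3/2) = 512.00000
γ₁ = μ₃/σ³ = -968.2 / 512.00000 ≈ -1.8910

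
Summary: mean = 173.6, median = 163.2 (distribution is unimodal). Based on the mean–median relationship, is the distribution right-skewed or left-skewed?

mean − median = 173.6 − 163.2 = 10.4
mean > median ⇒ the longer tail is on the right ⇒ right-skewed (positively skewed).

right-skewed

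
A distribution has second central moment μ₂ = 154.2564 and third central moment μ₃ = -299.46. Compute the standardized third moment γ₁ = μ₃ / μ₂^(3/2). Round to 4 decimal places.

-0.1563

σ = √μ₂ = √154.2564 = 12.42000
σ³ = μ₂^(3/2) = 1915.86449
γ₁ = μ₃/σ³ = -299.46 / 1915.86449 ≈ -0.1563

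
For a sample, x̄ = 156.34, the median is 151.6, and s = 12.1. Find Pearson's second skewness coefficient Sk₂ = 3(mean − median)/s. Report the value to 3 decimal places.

Sk₂ = 3(156.34 − 151.6) / 12.1 = 3 × 4.7400 / 12.1
    = 14.2200 / 12.1 ≈ 1.175

1.175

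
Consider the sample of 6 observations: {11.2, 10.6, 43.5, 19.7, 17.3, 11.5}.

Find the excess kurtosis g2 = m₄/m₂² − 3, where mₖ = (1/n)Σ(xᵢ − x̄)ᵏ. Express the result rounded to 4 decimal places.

0.5832

x̄ = 18.9667
Σ(xᵢ − x̄)² = 791.2733 ⇒ m₂ = 131.87889
Σ(xᵢ − x̄)⁴ = 373919.8681 ⇒ m₄ = 62319.97802
m₂² = 17392.04133
g2 = m₄/m₂² − 3 = 3.58325 − 3 ≈ 0.5832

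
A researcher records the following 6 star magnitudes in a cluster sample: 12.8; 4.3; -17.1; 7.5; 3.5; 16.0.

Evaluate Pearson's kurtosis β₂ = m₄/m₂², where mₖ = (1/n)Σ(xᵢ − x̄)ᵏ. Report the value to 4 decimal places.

3.1349

x̄ = 4.5000
Σ(xᵢ − x̄)² = 677.7400 ⇒ m₂ = 112.95667
Σ(xᵢ − x̄)⁴ = 239996.1298 ⇒ m₄ = 39999.35497
m₂² = 12759.20854
β₂ = m₄/m₂² = 39999.35497 / 12759.20854 ≈ 3.1349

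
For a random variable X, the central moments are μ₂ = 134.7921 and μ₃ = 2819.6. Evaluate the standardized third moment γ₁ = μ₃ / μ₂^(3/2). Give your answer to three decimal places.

1.802

σ = √μ₂ = √134.7921 = 11.61000
σ³ = μ₂^(3/2) = 1564.93628
γ₁ = μ₃/σ³ = 2819.6 / 1564.93628 ≈ 1.802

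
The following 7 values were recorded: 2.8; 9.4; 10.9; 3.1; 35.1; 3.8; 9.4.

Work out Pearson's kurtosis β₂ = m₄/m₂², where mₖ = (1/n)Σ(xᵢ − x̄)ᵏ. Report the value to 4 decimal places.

x̄ = 10.6429
Σ(xᵢ − x̄)² = 766.5371 ⇒ m₂ = 109.50531
Σ(xᵢ − x̄)⁴ = 367003.4848 ⇒ m₄ = 52429.06925
m₂² = 11991.41207
β₂ = m₄/m₂² = 52429.06925 / 11991.41207 ≈ 4.3722

4.3722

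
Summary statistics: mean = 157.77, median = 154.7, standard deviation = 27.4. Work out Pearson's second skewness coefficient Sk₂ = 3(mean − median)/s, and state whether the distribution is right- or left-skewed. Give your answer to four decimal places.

Sk₂ = 3(157.77 − 154.7) / 27.4 = 3 × 3.0700 / 27.4
    = 9.2100 / 27.4 ≈ 0.3361
Sk₂ > 0 ⇒ mean > median ⇒ right-skewed (positive skew).

0.3361, right-skewed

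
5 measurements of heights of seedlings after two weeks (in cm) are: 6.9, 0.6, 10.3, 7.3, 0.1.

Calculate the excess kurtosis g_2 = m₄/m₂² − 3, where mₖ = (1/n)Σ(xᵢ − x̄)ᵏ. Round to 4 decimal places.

x̄ = 5.0400
Σ(xᵢ − x̄)² = 80.3520 ⇒ m₂ = 16.07040
Σ(xᵢ − x̄)⁴ = 1787.7142 ⇒ m₄ = 357.54284
m₂² = 258.25776
g_2 = m₄/m₂² − 3 = 1.38444 − 3 ≈ -1.6156

-1.6156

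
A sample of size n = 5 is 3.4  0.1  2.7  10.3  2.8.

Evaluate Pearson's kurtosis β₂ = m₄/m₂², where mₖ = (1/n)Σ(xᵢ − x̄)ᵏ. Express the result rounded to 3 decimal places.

x̄ = 3.8600
Σ(xᵢ − x̄)² = 58.2920 ⇒ m₂ = 11.65840
Σ(xᵢ − x̄)⁴ = 1923.0491 ⇒ m₄ = 384.60982
m₂² = 135.91829
β₂ = m₄/m₂² = 384.60982 / 135.91829 ≈ 2.830

2.830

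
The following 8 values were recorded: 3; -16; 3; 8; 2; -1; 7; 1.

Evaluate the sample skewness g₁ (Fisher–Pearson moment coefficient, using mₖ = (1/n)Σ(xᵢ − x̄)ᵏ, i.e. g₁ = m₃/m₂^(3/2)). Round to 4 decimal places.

x̄ = (3 - 16 + 3 + 8 + 2 - 1 + 7 + 1) / 8 = 0.8750
deviations (xᵢ − x̄): 2.1250, -16.8750, 2.1250, 7.1250, 1.1250, -1.8750, 6.1250, 0.1250
Σ(xᵢ − x̄)² = 386.8750 ⇒ m₂ = 386.8750/8 = 48.35938
Σ(xᵢ − x̄)³ = -4199.9063 ⇒ m₃ = -4199.9063/8 = -524.98828
m₂^(3/2) = 48.35938^(1.5) = 336.29547
g₁ = m₃ / m₂^(3/2) = -524.98828 / 336.29547 ≈ -1.5611

-1.5611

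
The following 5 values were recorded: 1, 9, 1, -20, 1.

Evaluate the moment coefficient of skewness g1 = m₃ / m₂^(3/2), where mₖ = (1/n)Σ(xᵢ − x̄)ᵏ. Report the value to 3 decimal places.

-1.090

x̄ = (1 + 9 + 1 - 20 + 1) / 5 = -1.6000
deviations (xᵢ − x̄): 2.6000, 10.6000, 2.6000, -18.4000, 2.6000
Σ(xᵢ − x̄)² = 471.2000 ⇒ m₂ = 471.2000/5 = 94.24000
Σ(xᵢ − x̄)³ = -4985.7600 ⇒ m₃ = -4985.7600/5 = -997.15200
m₂^(3/2) = 94.24000^(1.5) = 914.85637
g1 = m₃ / m₂^(3/2) = -997.15200 / 914.85637 ≈ -1.090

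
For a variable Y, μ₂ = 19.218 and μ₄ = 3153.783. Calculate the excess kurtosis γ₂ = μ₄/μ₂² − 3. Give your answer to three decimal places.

5.539

μ₂² = 19.218² = 369.33152
μ₄/μ₂² = 3153.783 / 369.33152 = 8.53917
γ₂ = 8.53917 − 3 ≈ 5.539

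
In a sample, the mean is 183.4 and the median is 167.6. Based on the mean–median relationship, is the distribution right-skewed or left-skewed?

right-skewed

mean − median = 183.4 − 167.6 = 15.8
mean > median ⇒ the longer tail is on the right ⇒ right-skewed (positively skewed).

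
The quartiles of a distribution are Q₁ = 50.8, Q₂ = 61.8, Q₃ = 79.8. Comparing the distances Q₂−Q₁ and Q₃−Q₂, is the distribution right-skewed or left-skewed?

right-skewed

Q₂ − Q₁ = 11.0;  Q₃ − Q₂ = 18.0
Q₃ − Q₂ > Q₂ − Q₁ ⇒ the upper half is more spread out ⇒ right-skewed.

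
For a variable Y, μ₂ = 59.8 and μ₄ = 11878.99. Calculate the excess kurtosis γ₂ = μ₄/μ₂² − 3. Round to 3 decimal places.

0.322

μ₂² = 59.8² = 3576.04000
μ₄/μ₂² = 11878.99 / 3576.04000 = 3.32183
γ₂ = 3.32183 − 3 ≈ 0.322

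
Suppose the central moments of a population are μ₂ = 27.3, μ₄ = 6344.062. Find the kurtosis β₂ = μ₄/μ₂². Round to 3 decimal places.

8.512

μ₂² = 27.3² = 745.29000
μ₄/μ₂² = 6344.062 / 745.29000 = 8.51221
β₂ ≈ 8.512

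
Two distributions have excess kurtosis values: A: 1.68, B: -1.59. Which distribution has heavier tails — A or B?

Higher excess kurtosis ⇒ heavier tails relative to the normal distribution.
1.68 vs -1.59: the larger is 1.68, so A has heavier tails. (A is leptokurtic — heavier-than-normal tails; the other is platykurtic.)

A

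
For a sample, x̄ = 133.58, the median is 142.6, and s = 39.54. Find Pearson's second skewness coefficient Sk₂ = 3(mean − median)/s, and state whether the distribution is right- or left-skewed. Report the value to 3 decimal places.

-0.684, left-skewed

Sk₂ = 3(133.58 − 142.6) / 39.54 = 3 × -9.0200 / 39.54
    = -27.0600 / 39.54 ≈ -0.684
Sk₂ < 0 ⇒ mean < median ⇒ left-skewed (negative skew).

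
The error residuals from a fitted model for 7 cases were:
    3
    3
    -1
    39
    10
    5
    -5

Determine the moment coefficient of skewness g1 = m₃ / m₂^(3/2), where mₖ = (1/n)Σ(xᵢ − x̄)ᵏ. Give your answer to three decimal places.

1.612

x̄ = (3 + 3 - 1 + 39 + 10 + 5 - 5) / 7 = 7.7143
deviations (xᵢ − x̄): -4.7143, -4.7143, -8.7143, 31.2857, 2.2857, -2.7143, -12.7143
Σ(xᵢ − x̄)² = 1273.4286 ⇒ m₂ = 1273.4286/7 = 181.91837
Σ(xᵢ − x̄)³ = 27687.6735 ⇒ m₃ = 27687.6735/7 = 3955.38192
m₂^(3/2) = 181.91837^(1.5) = 2453.66249
g1 = m₃ / m₂^(3/2) = 3955.38192 / 2453.66249 ≈ 1.612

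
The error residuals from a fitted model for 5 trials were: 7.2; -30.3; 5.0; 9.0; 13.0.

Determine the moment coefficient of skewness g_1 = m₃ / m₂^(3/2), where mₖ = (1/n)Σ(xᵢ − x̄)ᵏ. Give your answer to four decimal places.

x̄ = (7.2 - 30.3 + 5.0 + 9.0 + 13.0) / 5 = 0.7800
deviations (xᵢ − x̄): 6.4200, -31.0800, 4.2200, 8.2200, 12.2200
Σ(xᵢ − x̄)² = 1241.8880 ⇒ m₂ = 1241.8880/5 = 248.37760
Σ(xᵢ − x̄)³ = -27302.2697 ⇒ m₃ = -27302.2697/5 = -5460.45394
m₂^(3/2) = 248.37760^(1.5) = 3914.43098
g_1 = m₃ / m₂^(3/2) = -5460.45394 / 3914.43098 ≈ -1.3950

-1.3950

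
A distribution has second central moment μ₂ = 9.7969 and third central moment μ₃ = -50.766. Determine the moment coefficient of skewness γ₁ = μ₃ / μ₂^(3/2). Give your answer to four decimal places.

-1.6555

σ = √μ₂ = √9.7969 = 3.13000
σ³ = μ₂^(3/2) = 30.66430
γ₁ = μ₃/σ³ = -50.766 / 30.66430 ≈ -1.6555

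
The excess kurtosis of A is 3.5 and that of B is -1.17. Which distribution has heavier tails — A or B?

A

Higher excess kurtosis ⇒ heavier tails relative to the normal distribution.
3.5 vs -1.17: the larger is 3.5, so A has heavier tails. (A is leptokurtic — heavier-than-normal tails; the other is platykurtic.)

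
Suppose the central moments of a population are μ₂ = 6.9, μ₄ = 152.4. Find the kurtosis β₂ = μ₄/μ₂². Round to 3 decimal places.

μ₂² = 6.9² = 47.61000
μ₄/μ₂² = 152.4 / 47.61000 = 3.20101
β₂ ≈ 3.201

3.201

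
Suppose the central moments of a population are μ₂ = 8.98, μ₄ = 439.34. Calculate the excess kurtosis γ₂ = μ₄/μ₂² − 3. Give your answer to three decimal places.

μ₂² = 8.98² = 80.64040
μ₄/μ₂² = 439.34 / 80.64040 = 5.44814
γ₂ = 5.44814 − 3 ≈ 2.448

2.448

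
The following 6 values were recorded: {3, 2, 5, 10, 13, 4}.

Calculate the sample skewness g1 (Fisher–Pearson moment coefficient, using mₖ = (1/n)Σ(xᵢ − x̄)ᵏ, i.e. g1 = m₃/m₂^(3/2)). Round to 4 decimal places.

x̄ = (3 + 2 + 5 + 10 + 13 + 4) / 6 = 6.1667
deviations (xᵢ − x̄): -3.1667, -4.1667, -1.1667, 3.8333, 6.8333, -2.1667
Σ(xᵢ − x̄)² = 94.8333 ⇒ m₂ = 94.8333/6 = 15.80556
Σ(xᵢ − x̄)³ = 259.5556 ⇒ m₃ = 259.5556/6 = 43.25926
m₂^(3/2) = 15.80556^(1.5) = 62.83689
g1 = m₃ / m₂^(3/2) = 43.25926 / 62.83689 ≈ 0.6884

0.6884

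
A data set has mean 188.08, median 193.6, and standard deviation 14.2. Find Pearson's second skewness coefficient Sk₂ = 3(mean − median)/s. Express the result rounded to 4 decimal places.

Sk₂ = 3(188.08 − 193.6) / 14.2 = 3 × -5.5200 / 14.2
    = -16.5600 / 14.2 ≈ -1.1662

-1.1662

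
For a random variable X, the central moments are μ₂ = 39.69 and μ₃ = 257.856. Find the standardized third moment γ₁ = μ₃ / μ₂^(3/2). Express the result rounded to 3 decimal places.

1.031

σ = √μ₂ = √39.69 = 6.30000
σ³ = μ₂^(3/2) = 250.04700
γ₁ = μ₃/σ³ = 257.856 / 250.04700 ≈ 1.031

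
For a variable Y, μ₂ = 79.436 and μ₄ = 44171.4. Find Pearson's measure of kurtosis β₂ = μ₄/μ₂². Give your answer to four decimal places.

μ₂² = 79.436² = 6310.07810
μ₄/μ₂² = 44171.4 / 6310.07810 = 7.00014
β₂ ≈ 7.0001

7.0001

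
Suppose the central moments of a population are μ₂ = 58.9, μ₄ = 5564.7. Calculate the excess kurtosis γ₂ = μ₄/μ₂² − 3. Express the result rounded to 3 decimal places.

μ₂² = 58.9² = 3469.21000
μ₄/μ₂² = 5564.7 / 3469.21000 = 1.60403
γ₂ = 1.60403 − 3 ≈ -1.396

-1.396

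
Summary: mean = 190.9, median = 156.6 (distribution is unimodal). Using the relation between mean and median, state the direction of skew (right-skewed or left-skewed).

right-skewed

mean − median = 190.9 − 156.6 = 34.3
mean > median ⇒ the longer tail is on the right ⇒ right-skewed (positively skewed).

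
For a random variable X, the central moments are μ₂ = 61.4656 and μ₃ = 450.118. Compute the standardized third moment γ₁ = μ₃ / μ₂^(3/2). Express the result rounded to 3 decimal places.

σ = √μ₂ = √61.4656 = 7.84000
σ³ = μ₂^(3/2) = 481.89030
γ₁ = μ₃/σ³ = 450.118 / 481.89030 ≈ 0.934

0.934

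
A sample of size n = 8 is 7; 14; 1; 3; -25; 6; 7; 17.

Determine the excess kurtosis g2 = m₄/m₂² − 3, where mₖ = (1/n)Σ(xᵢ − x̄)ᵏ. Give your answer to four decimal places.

1.4535

x̄ = 3.7500
Σ(xᵢ − x̄)² = 1141.5000 ⇒ m₂ = 142.68750
Σ(xᵢ − x̄)⁴ = 725372.1563 ⇒ m₄ = 90671.51953
m₂² = 20359.72266
g2 = m₄/m₂² − 3 = 4.45348 − 3 ≈ 1.4535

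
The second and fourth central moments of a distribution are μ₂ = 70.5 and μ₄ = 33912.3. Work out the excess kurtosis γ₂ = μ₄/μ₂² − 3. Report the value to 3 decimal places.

μ₂² = 70.5² = 4970.25000
μ₄/μ₂² = 33912.3 / 4970.25000 = 6.82306
γ₂ = 6.82306 − 3 ≈ 3.823

3.823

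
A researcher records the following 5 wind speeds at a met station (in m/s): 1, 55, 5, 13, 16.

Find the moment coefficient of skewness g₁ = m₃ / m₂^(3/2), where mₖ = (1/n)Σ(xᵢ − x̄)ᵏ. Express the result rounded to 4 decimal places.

x̄ = (1 + 55 + 5 + 13 + 16) / 5 = 18.0000
deviations (xᵢ − x̄): -17.0000, 37.0000, -13.0000, -5.0000, -2.0000
Σ(xᵢ − x̄)² = 1856.0000 ⇒ m₂ = 1856.0000/5 = 371.20000
Σ(xᵢ − x̄)³ = 43410.0000 ⇒ m₃ = 43410.0000/5 = 8682.00000
m₂^(3/2) = 371.20000^(1.5) = 7151.74385
g₁ = m₃ / m₂^(3/2) = 8682.00000 / 7151.74385 ≈ 1.2140

1.2140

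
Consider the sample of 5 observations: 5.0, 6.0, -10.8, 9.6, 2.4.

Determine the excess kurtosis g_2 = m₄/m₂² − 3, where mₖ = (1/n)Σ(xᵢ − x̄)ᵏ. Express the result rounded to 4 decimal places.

-0.2224

x̄ = 2.4400
Σ(xᵢ − x̄)² = 245.7920 ⇒ m₂ = 49.15840
Σ(xᵢ − x̄)⁴ = 33560.9801 ⇒ m₄ = 6712.19602
m₂² = 2416.54829
g_2 = m₄/m₂² − 3 = 2.77760 − 3 ≈ -0.2224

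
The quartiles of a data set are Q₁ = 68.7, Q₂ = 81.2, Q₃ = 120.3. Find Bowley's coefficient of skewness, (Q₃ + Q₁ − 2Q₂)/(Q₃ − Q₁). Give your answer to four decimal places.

0.5155

numerator: Q₃ + Q₁ − 2Q₂ = 120.3 + 68.7 − 2×81.2 = 26.6000
denominator: Q₃ − Q₁ = 120.3 − 68.7 = 51.6000
Bowley skewness = 26.6000 / 51.6000 ≈ 0.5155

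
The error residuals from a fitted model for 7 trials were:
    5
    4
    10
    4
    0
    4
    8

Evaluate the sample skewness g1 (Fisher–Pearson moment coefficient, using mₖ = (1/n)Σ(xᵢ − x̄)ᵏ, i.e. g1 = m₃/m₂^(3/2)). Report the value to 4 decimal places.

0.1301

x̄ = (5 + 4 + 10 + 4 + 0 + 4 + 8) / 7 = 5.0000
deviations (xᵢ − x̄): 0.0000, -1.0000, 5.0000, -1.0000, -5.0000, -1.0000, 3.0000
Σ(xᵢ − x̄)² = 62.0000 ⇒ m₂ = 62.0000/7 = 8.85714
Σ(xᵢ − x̄)³ = 24.0000 ⇒ m₃ = 24.0000/7 = 3.42857
m₂^(3/2) = 8.85714^(1.5) = 26.35970
g1 = m₃ / m₂^(3/2) = 3.42857 / 26.35970 ≈ 0.1301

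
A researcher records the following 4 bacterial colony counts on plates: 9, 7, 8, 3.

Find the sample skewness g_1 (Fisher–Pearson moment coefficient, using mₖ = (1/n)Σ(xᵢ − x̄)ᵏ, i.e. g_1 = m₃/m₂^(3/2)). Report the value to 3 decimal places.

-0.833

x̄ = (9 + 7 + 8 + 3) / 4 = 6.7500
deviations (xᵢ − x̄): 2.2500, 0.2500, 1.2500, -3.7500
Σ(xᵢ − x̄)² = 20.7500 ⇒ m₂ = 20.7500/4 = 5.18750
Σ(xᵢ − x̄)³ = -39.3750 ⇒ m₃ = -39.3750/4 = -9.84375
m₂^(3/2) = 5.18750^(1.5) = 11.81509
g_1 = m₃ / m₂^(3/2) = -9.84375 / 11.81509 ≈ -0.833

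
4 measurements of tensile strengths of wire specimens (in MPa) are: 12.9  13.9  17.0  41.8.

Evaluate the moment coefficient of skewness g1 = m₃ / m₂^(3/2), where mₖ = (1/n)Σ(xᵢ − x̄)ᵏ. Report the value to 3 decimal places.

x̄ = (12.9 + 13.9 + 17.0 + 41.8) / 4 = 21.4000
deviations (xᵢ − x̄): -8.5000, -7.5000, -4.4000, 20.4000
Σ(xᵢ − x̄)² = 564.0200 ⇒ m₂ = 564.0200/4 = 141.00500
Σ(xᵢ − x̄)³ = 7368.4800 ⇒ m₃ = 7368.4800/4 = 1842.12000
m₂^(3/2) = 141.00500^(1.5) = 1674.37129
g1 = m₃ / m₂^(3/2) = 1842.12000 / 1674.37129 ≈ 1.100

1.100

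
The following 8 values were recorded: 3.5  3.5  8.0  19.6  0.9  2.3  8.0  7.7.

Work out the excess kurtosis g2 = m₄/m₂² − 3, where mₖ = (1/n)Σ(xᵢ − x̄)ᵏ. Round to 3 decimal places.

x̄ = 6.6875
Σ(xᵢ − x̄)² = 244.2688 ⇒ m₂ = 30.53359
Σ(xᵢ − x̄)⁴ = 29505.7163 ⇒ m₄ = 3688.21453
m₂² = 932.30035
g2 = m₄/m₂² − 3 = 3.95604 − 3 ≈ 0.956

0.956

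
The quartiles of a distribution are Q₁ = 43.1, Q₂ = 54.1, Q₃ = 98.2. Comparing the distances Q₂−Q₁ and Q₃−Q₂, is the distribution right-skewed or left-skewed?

right-skewed

Q₂ − Q₁ = 11.0;  Q₃ − Q₂ = 44.1
Q₃ − Q₂ > Q₂ − Q₁ ⇒ the upper half is more spread out ⇒ right-skewed.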